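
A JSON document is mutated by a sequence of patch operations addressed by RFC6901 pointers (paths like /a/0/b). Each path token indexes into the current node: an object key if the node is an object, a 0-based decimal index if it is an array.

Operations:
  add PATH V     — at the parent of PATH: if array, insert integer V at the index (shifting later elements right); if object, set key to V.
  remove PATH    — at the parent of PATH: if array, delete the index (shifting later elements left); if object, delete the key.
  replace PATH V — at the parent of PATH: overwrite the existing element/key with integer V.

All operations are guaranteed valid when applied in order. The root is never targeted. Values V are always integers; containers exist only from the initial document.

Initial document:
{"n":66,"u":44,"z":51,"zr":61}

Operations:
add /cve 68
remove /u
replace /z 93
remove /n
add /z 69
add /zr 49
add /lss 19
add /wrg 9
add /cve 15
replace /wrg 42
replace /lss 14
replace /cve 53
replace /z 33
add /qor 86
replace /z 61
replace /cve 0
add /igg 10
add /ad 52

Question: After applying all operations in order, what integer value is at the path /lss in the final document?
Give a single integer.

Answer: 14

Derivation:
After op 1 (add /cve 68): {"cve":68,"n":66,"u":44,"z":51,"zr":61}
After op 2 (remove /u): {"cve":68,"n":66,"z":51,"zr":61}
After op 3 (replace /z 93): {"cve":68,"n":66,"z":93,"zr":61}
After op 4 (remove /n): {"cve":68,"z":93,"zr":61}
After op 5 (add /z 69): {"cve":68,"z":69,"zr":61}
After op 6 (add /zr 49): {"cve":68,"z":69,"zr":49}
After op 7 (add /lss 19): {"cve":68,"lss":19,"z":69,"zr":49}
After op 8 (add /wrg 9): {"cve":68,"lss":19,"wrg":9,"z":69,"zr":49}
After op 9 (add /cve 15): {"cve":15,"lss":19,"wrg":9,"z":69,"zr":49}
After op 10 (replace /wrg 42): {"cve":15,"lss":19,"wrg":42,"z":69,"zr":49}
After op 11 (replace /lss 14): {"cve":15,"lss":14,"wrg":42,"z":69,"zr":49}
After op 12 (replace /cve 53): {"cve":53,"lss":14,"wrg":42,"z":69,"zr":49}
After op 13 (replace /z 33): {"cve":53,"lss":14,"wrg":42,"z":33,"zr":49}
After op 14 (add /qor 86): {"cve":53,"lss":14,"qor":86,"wrg":42,"z":33,"zr":49}
After op 15 (replace /z 61): {"cve":53,"lss":14,"qor":86,"wrg":42,"z":61,"zr":49}
After op 16 (replace /cve 0): {"cve":0,"lss":14,"qor":86,"wrg":42,"z":61,"zr":49}
After op 17 (add /igg 10): {"cve":0,"igg":10,"lss":14,"qor":86,"wrg":42,"z":61,"zr":49}
After op 18 (add /ad 52): {"ad":52,"cve":0,"igg":10,"lss":14,"qor":86,"wrg":42,"z":61,"zr":49}
Value at /lss: 14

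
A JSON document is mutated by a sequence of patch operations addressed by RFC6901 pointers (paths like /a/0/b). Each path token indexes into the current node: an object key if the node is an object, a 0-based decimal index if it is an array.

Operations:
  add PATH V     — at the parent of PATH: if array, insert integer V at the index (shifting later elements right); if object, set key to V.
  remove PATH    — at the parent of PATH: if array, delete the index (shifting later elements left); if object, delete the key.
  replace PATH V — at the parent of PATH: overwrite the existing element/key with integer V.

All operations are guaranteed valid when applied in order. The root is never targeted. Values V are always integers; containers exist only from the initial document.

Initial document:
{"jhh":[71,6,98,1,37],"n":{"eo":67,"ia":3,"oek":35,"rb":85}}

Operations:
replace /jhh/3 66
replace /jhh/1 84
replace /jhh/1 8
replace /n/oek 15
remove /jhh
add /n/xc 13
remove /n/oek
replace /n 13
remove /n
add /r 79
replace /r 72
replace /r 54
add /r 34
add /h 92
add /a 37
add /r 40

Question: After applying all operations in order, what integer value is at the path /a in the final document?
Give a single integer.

Answer: 37

Derivation:
After op 1 (replace /jhh/3 66): {"jhh":[71,6,98,66,37],"n":{"eo":67,"ia":3,"oek":35,"rb":85}}
After op 2 (replace /jhh/1 84): {"jhh":[71,84,98,66,37],"n":{"eo":67,"ia":3,"oek":35,"rb":85}}
After op 3 (replace /jhh/1 8): {"jhh":[71,8,98,66,37],"n":{"eo":67,"ia":3,"oek":35,"rb":85}}
After op 4 (replace /n/oek 15): {"jhh":[71,8,98,66,37],"n":{"eo":67,"ia":3,"oek":15,"rb":85}}
After op 5 (remove /jhh): {"n":{"eo":67,"ia":3,"oek":15,"rb":85}}
After op 6 (add /n/xc 13): {"n":{"eo":67,"ia":3,"oek":15,"rb":85,"xc":13}}
After op 7 (remove /n/oek): {"n":{"eo":67,"ia":3,"rb":85,"xc":13}}
After op 8 (replace /n 13): {"n":13}
After op 9 (remove /n): {}
After op 10 (add /r 79): {"r":79}
After op 11 (replace /r 72): {"r":72}
After op 12 (replace /r 54): {"r":54}
After op 13 (add /r 34): {"r":34}
After op 14 (add /h 92): {"h":92,"r":34}
After op 15 (add /a 37): {"a":37,"h":92,"r":34}
After op 16 (add /r 40): {"a":37,"h":92,"r":40}
Value at /a: 37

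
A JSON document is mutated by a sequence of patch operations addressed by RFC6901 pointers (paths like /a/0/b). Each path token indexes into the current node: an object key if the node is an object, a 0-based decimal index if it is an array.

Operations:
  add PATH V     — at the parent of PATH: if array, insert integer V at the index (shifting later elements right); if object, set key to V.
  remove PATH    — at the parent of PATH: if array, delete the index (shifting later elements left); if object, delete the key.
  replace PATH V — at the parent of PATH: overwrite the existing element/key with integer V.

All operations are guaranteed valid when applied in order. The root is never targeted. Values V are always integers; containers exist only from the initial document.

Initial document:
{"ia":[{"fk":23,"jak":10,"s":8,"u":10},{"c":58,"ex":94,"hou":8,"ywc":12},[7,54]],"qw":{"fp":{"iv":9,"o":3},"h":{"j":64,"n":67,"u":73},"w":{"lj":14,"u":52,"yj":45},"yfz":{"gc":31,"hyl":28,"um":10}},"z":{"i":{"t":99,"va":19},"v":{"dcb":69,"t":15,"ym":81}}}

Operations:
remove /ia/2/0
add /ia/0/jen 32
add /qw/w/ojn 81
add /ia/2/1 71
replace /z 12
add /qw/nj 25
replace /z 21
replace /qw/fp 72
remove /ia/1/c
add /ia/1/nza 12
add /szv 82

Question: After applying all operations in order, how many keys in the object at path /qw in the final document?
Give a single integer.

After op 1 (remove /ia/2/0): {"ia":[{"fk":23,"jak":10,"s":8,"u":10},{"c":58,"ex":94,"hou":8,"ywc":12},[54]],"qw":{"fp":{"iv":9,"o":3},"h":{"j":64,"n":67,"u":73},"w":{"lj":14,"u":52,"yj":45},"yfz":{"gc":31,"hyl":28,"um":10}},"z":{"i":{"t":99,"va":19},"v":{"dcb":69,"t":15,"ym":81}}}
After op 2 (add /ia/0/jen 32): {"ia":[{"fk":23,"jak":10,"jen":32,"s":8,"u":10},{"c":58,"ex":94,"hou":8,"ywc":12},[54]],"qw":{"fp":{"iv":9,"o":3},"h":{"j":64,"n":67,"u":73},"w":{"lj":14,"u":52,"yj":45},"yfz":{"gc":31,"hyl":28,"um":10}},"z":{"i":{"t":99,"va":19},"v":{"dcb":69,"t":15,"ym":81}}}
After op 3 (add /qw/w/ojn 81): {"ia":[{"fk":23,"jak":10,"jen":32,"s":8,"u":10},{"c":58,"ex":94,"hou":8,"ywc":12},[54]],"qw":{"fp":{"iv":9,"o":3},"h":{"j":64,"n":67,"u":73},"w":{"lj":14,"ojn":81,"u":52,"yj":45},"yfz":{"gc":31,"hyl":28,"um":10}},"z":{"i":{"t":99,"va":19},"v":{"dcb":69,"t":15,"ym":81}}}
After op 4 (add /ia/2/1 71): {"ia":[{"fk":23,"jak":10,"jen":32,"s":8,"u":10},{"c":58,"ex":94,"hou":8,"ywc":12},[54,71]],"qw":{"fp":{"iv":9,"o":3},"h":{"j":64,"n":67,"u":73},"w":{"lj":14,"ojn":81,"u":52,"yj":45},"yfz":{"gc":31,"hyl":28,"um":10}},"z":{"i":{"t":99,"va":19},"v":{"dcb":69,"t":15,"ym":81}}}
After op 5 (replace /z 12): {"ia":[{"fk":23,"jak":10,"jen":32,"s":8,"u":10},{"c":58,"ex":94,"hou":8,"ywc":12},[54,71]],"qw":{"fp":{"iv":9,"o":3},"h":{"j":64,"n":67,"u":73},"w":{"lj":14,"ojn":81,"u":52,"yj":45},"yfz":{"gc":31,"hyl":28,"um":10}},"z":12}
After op 6 (add /qw/nj 25): {"ia":[{"fk":23,"jak":10,"jen":32,"s":8,"u":10},{"c":58,"ex":94,"hou":8,"ywc":12},[54,71]],"qw":{"fp":{"iv":9,"o":3},"h":{"j":64,"n":67,"u":73},"nj":25,"w":{"lj":14,"ojn":81,"u":52,"yj":45},"yfz":{"gc":31,"hyl":28,"um":10}},"z":12}
After op 7 (replace /z 21): {"ia":[{"fk":23,"jak":10,"jen":32,"s":8,"u":10},{"c":58,"ex":94,"hou":8,"ywc":12},[54,71]],"qw":{"fp":{"iv":9,"o":3},"h":{"j":64,"n":67,"u":73},"nj":25,"w":{"lj":14,"ojn":81,"u":52,"yj":45},"yfz":{"gc":31,"hyl":28,"um":10}},"z":21}
After op 8 (replace /qw/fp 72): {"ia":[{"fk":23,"jak":10,"jen":32,"s":8,"u":10},{"c":58,"ex":94,"hou":8,"ywc":12},[54,71]],"qw":{"fp":72,"h":{"j":64,"n":67,"u":73},"nj":25,"w":{"lj":14,"ojn":81,"u":52,"yj":45},"yfz":{"gc":31,"hyl":28,"um":10}},"z":21}
After op 9 (remove /ia/1/c): {"ia":[{"fk":23,"jak":10,"jen":32,"s":8,"u":10},{"ex":94,"hou":8,"ywc":12},[54,71]],"qw":{"fp":72,"h":{"j":64,"n":67,"u":73},"nj":25,"w":{"lj":14,"ojn":81,"u":52,"yj":45},"yfz":{"gc":31,"hyl":28,"um":10}},"z":21}
After op 10 (add /ia/1/nza 12): {"ia":[{"fk":23,"jak":10,"jen":32,"s":8,"u":10},{"ex":94,"hou":8,"nza":12,"ywc":12},[54,71]],"qw":{"fp":72,"h":{"j":64,"n":67,"u":73},"nj":25,"w":{"lj":14,"ojn":81,"u":52,"yj":45},"yfz":{"gc":31,"hyl":28,"um":10}},"z":21}
After op 11 (add /szv 82): {"ia":[{"fk":23,"jak":10,"jen":32,"s":8,"u":10},{"ex":94,"hou":8,"nza":12,"ywc":12},[54,71]],"qw":{"fp":72,"h":{"j":64,"n":67,"u":73},"nj":25,"w":{"lj":14,"ojn":81,"u":52,"yj":45},"yfz":{"gc":31,"hyl":28,"um":10}},"szv":82,"z":21}
Size at path /qw: 5

Answer: 5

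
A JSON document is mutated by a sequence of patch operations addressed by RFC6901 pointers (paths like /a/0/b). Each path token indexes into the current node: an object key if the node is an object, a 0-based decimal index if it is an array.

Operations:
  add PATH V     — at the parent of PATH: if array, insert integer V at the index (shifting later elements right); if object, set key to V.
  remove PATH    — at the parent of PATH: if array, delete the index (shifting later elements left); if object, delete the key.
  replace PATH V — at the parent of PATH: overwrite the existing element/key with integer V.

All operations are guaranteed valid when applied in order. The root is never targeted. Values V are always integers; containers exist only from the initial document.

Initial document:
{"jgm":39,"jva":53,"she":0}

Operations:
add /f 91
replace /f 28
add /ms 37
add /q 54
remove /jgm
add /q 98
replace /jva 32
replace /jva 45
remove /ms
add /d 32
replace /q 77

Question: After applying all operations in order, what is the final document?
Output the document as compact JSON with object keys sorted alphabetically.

After op 1 (add /f 91): {"f":91,"jgm":39,"jva":53,"she":0}
After op 2 (replace /f 28): {"f":28,"jgm":39,"jva":53,"she":0}
After op 3 (add /ms 37): {"f":28,"jgm":39,"jva":53,"ms":37,"she":0}
After op 4 (add /q 54): {"f":28,"jgm":39,"jva":53,"ms":37,"q":54,"she":0}
After op 5 (remove /jgm): {"f":28,"jva":53,"ms":37,"q":54,"she":0}
After op 6 (add /q 98): {"f":28,"jva":53,"ms":37,"q":98,"she":0}
After op 7 (replace /jva 32): {"f":28,"jva":32,"ms":37,"q":98,"she":0}
After op 8 (replace /jva 45): {"f":28,"jva":45,"ms":37,"q":98,"she":0}
After op 9 (remove /ms): {"f":28,"jva":45,"q":98,"she":0}
After op 10 (add /d 32): {"d":32,"f":28,"jva":45,"q":98,"she":0}
After op 11 (replace /q 77): {"d":32,"f":28,"jva":45,"q":77,"she":0}

Answer: {"d":32,"f":28,"jva":45,"q":77,"she":0}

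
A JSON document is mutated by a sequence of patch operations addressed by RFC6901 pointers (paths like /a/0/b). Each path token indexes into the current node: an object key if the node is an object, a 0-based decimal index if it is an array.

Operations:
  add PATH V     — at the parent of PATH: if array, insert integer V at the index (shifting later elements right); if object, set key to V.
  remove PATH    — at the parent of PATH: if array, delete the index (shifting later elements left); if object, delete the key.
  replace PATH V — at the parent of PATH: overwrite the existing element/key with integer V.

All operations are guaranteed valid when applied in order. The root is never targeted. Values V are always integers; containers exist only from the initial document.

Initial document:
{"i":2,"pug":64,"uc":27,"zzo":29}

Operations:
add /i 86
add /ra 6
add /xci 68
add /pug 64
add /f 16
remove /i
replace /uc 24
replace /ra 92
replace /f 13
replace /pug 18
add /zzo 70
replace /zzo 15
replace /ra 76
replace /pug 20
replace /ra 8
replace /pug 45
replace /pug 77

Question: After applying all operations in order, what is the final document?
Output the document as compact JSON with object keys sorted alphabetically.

Answer: {"f":13,"pug":77,"ra":8,"uc":24,"xci":68,"zzo":15}

Derivation:
After op 1 (add /i 86): {"i":86,"pug":64,"uc":27,"zzo":29}
After op 2 (add /ra 6): {"i":86,"pug":64,"ra":6,"uc":27,"zzo":29}
After op 3 (add /xci 68): {"i":86,"pug":64,"ra":6,"uc":27,"xci":68,"zzo":29}
After op 4 (add /pug 64): {"i":86,"pug":64,"ra":6,"uc":27,"xci":68,"zzo":29}
After op 5 (add /f 16): {"f":16,"i":86,"pug":64,"ra":6,"uc":27,"xci":68,"zzo":29}
After op 6 (remove /i): {"f":16,"pug":64,"ra":6,"uc":27,"xci":68,"zzo":29}
After op 7 (replace /uc 24): {"f":16,"pug":64,"ra":6,"uc":24,"xci":68,"zzo":29}
After op 8 (replace /ra 92): {"f":16,"pug":64,"ra":92,"uc":24,"xci":68,"zzo":29}
After op 9 (replace /f 13): {"f":13,"pug":64,"ra":92,"uc":24,"xci":68,"zzo":29}
After op 10 (replace /pug 18): {"f":13,"pug":18,"ra":92,"uc":24,"xci":68,"zzo":29}
After op 11 (add /zzo 70): {"f":13,"pug":18,"ra":92,"uc":24,"xci":68,"zzo":70}
After op 12 (replace /zzo 15): {"f":13,"pug":18,"ra":92,"uc":24,"xci":68,"zzo":15}
After op 13 (replace /ra 76): {"f":13,"pug":18,"ra":76,"uc":24,"xci":68,"zzo":15}
After op 14 (replace /pug 20): {"f":13,"pug":20,"ra":76,"uc":24,"xci":68,"zzo":15}
After op 15 (replace /ra 8): {"f":13,"pug":20,"ra":8,"uc":24,"xci":68,"zzo":15}
After op 16 (replace /pug 45): {"f":13,"pug":45,"ra":8,"uc":24,"xci":68,"zzo":15}
After op 17 (replace /pug 77): {"f":13,"pug":77,"ra":8,"uc":24,"xci":68,"zzo":15}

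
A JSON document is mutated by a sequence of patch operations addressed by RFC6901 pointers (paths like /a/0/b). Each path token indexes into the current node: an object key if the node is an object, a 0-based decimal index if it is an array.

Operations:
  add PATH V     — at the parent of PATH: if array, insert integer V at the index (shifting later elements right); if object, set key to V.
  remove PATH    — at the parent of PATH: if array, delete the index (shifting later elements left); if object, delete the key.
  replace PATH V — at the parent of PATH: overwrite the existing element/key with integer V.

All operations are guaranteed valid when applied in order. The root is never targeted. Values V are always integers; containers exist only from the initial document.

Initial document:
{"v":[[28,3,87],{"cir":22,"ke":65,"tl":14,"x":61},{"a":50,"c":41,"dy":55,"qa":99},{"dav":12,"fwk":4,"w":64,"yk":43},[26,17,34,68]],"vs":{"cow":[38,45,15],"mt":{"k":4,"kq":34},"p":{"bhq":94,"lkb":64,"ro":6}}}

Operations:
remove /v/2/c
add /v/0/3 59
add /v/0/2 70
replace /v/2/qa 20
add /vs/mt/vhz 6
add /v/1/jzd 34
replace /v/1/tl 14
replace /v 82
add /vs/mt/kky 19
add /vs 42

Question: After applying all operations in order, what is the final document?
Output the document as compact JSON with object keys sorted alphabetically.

After op 1 (remove /v/2/c): {"v":[[28,3,87],{"cir":22,"ke":65,"tl":14,"x":61},{"a":50,"dy":55,"qa":99},{"dav":12,"fwk":4,"w":64,"yk":43},[26,17,34,68]],"vs":{"cow":[38,45,15],"mt":{"k":4,"kq":34},"p":{"bhq":94,"lkb":64,"ro":6}}}
After op 2 (add /v/0/3 59): {"v":[[28,3,87,59],{"cir":22,"ke":65,"tl":14,"x":61},{"a":50,"dy":55,"qa":99},{"dav":12,"fwk":4,"w":64,"yk":43},[26,17,34,68]],"vs":{"cow":[38,45,15],"mt":{"k":4,"kq":34},"p":{"bhq":94,"lkb":64,"ro":6}}}
After op 3 (add /v/0/2 70): {"v":[[28,3,70,87,59],{"cir":22,"ke":65,"tl":14,"x":61},{"a":50,"dy":55,"qa":99},{"dav":12,"fwk":4,"w":64,"yk":43},[26,17,34,68]],"vs":{"cow":[38,45,15],"mt":{"k":4,"kq":34},"p":{"bhq":94,"lkb":64,"ro":6}}}
After op 4 (replace /v/2/qa 20): {"v":[[28,3,70,87,59],{"cir":22,"ke":65,"tl":14,"x":61},{"a":50,"dy":55,"qa":20},{"dav":12,"fwk":4,"w":64,"yk":43},[26,17,34,68]],"vs":{"cow":[38,45,15],"mt":{"k":4,"kq":34},"p":{"bhq":94,"lkb":64,"ro":6}}}
After op 5 (add /vs/mt/vhz 6): {"v":[[28,3,70,87,59],{"cir":22,"ke":65,"tl":14,"x":61},{"a":50,"dy":55,"qa":20},{"dav":12,"fwk":4,"w":64,"yk":43},[26,17,34,68]],"vs":{"cow":[38,45,15],"mt":{"k":4,"kq":34,"vhz":6},"p":{"bhq":94,"lkb":64,"ro":6}}}
After op 6 (add /v/1/jzd 34): {"v":[[28,3,70,87,59],{"cir":22,"jzd":34,"ke":65,"tl":14,"x":61},{"a":50,"dy":55,"qa":20},{"dav":12,"fwk":4,"w":64,"yk":43},[26,17,34,68]],"vs":{"cow":[38,45,15],"mt":{"k":4,"kq":34,"vhz":6},"p":{"bhq":94,"lkb":64,"ro":6}}}
After op 7 (replace /v/1/tl 14): {"v":[[28,3,70,87,59],{"cir":22,"jzd":34,"ke":65,"tl":14,"x":61},{"a":50,"dy":55,"qa":20},{"dav":12,"fwk":4,"w":64,"yk":43},[26,17,34,68]],"vs":{"cow":[38,45,15],"mt":{"k":4,"kq":34,"vhz":6},"p":{"bhq":94,"lkb":64,"ro":6}}}
After op 8 (replace /v 82): {"v":82,"vs":{"cow":[38,45,15],"mt":{"k":4,"kq":34,"vhz":6},"p":{"bhq":94,"lkb":64,"ro":6}}}
After op 9 (add /vs/mt/kky 19): {"v":82,"vs":{"cow":[38,45,15],"mt":{"k":4,"kky":19,"kq":34,"vhz":6},"p":{"bhq":94,"lkb":64,"ro":6}}}
After op 10 (add /vs 42): {"v":82,"vs":42}

Answer: {"v":82,"vs":42}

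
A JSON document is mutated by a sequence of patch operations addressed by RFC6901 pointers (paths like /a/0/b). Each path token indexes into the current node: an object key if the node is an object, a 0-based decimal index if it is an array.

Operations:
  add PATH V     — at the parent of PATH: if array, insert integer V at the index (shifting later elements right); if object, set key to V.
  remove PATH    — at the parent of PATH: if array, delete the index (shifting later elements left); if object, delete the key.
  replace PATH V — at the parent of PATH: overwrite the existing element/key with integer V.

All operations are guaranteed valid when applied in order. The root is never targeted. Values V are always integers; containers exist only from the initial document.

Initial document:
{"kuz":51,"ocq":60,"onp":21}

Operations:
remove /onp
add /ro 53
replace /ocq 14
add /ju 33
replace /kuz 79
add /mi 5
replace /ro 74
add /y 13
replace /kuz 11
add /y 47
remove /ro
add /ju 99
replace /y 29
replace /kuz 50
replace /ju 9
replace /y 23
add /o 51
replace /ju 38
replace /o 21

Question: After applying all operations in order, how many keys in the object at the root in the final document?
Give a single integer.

Answer: 6

Derivation:
After op 1 (remove /onp): {"kuz":51,"ocq":60}
After op 2 (add /ro 53): {"kuz":51,"ocq":60,"ro":53}
After op 3 (replace /ocq 14): {"kuz":51,"ocq":14,"ro":53}
After op 4 (add /ju 33): {"ju":33,"kuz":51,"ocq":14,"ro":53}
After op 5 (replace /kuz 79): {"ju":33,"kuz":79,"ocq":14,"ro":53}
After op 6 (add /mi 5): {"ju":33,"kuz":79,"mi":5,"ocq":14,"ro":53}
After op 7 (replace /ro 74): {"ju":33,"kuz":79,"mi":5,"ocq":14,"ro":74}
After op 8 (add /y 13): {"ju":33,"kuz":79,"mi":5,"ocq":14,"ro":74,"y":13}
After op 9 (replace /kuz 11): {"ju":33,"kuz":11,"mi":5,"ocq":14,"ro":74,"y":13}
After op 10 (add /y 47): {"ju":33,"kuz":11,"mi":5,"ocq":14,"ro":74,"y":47}
After op 11 (remove /ro): {"ju":33,"kuz":11,"mi":5,"ocq":14,"y":47}
After op 12 (add /ju 99): {"ju":99,"kuz":11,"mi":5,"ocq":14,"y":47}
After op 13 (replace /y 29): {"ju":99,"kuz":11,"mi":5,"ocq":14,"y":29}
After op 14 (replace /kuz 50): {"ju":99,"kuz":50,"mi":5,"ocq":14,"y":29}
After op 15 (replace /ju 9): {"ju":9,"kuz":50,"mi":5,"ocq":14,"y":29}
After op 16 (replace /y 23): {"ju":9,"kuz":50,"mi":5,"ocq":14,"y":23}
After op 17 (add /o 51): {"ju":9,"kuz":50,"mi":5,"o":51,"ocq":14,"y":23}
After op 18 (replace /ju 38): {"ju":38,"kuz":50,"mi":5,"o":51,"ocq":14,"y":23}
After op 19 (replace /o 21): {"ju":38,"kuz":50,"mi":5,"o":21,"ocq":14,"y":23}
Size at the root: 6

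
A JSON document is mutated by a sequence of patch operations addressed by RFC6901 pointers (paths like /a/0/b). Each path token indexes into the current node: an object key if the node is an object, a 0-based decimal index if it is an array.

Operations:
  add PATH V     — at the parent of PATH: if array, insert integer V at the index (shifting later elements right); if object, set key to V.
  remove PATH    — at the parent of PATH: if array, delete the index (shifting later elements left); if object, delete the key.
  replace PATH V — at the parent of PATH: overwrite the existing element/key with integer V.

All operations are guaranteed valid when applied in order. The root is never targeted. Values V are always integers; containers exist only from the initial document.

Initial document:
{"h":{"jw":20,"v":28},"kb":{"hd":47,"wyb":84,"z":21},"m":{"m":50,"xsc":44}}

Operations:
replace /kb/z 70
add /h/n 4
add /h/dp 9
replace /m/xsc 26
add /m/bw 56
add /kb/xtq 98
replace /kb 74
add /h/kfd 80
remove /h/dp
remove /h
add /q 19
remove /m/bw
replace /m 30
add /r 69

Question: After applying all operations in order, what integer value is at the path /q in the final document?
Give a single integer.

Answer: 19

Derivation:
After op 1 (replace /kb/z 70): {"h":{"jw":20,"v":28},"kb":{"hd":47,"wyb":84,"z":70},"m":{"m":50,"xsc":44}}
After op 2 (add /h/n 4): {"h":{"jw":20,"n":4,"v":28},"kb":{"hd":47,"wyb":84,"z":70},"m":{"m":50,"xsc":44}}
After op 3 (add /h/dp 9): {"h":{"dp":9,"jw":20,"n":4,"v":28},"kb":{"hd":47,"wyb":84,"z":70},"m":{"m":50,"xsc":44}}
After op 4 (replace /m/xsc 26): {"h":{"dp":9,"jw":20,"n":4,"v":28},"kb":{"hd":47,"wyb":84,"z":70},"m":{"m":50,"xsc":26}}
After op 5 (add /m/bw 56): {"h":{"dp":9,"jw":20,"n":4,"v":28},"kb":{"hd":47,"wyb":84,"z":70},"m":{"bw":56,"m":50,"xsc":26}}
After op 6 (add /kb/xtq 98): {"h":{"dp":9,"jw":20,"n":4,"v":28},"kb":{"hd":47,"wyb":84,"xtq":98,"z":70},"m":{"bw":56,"m":50,"xsc":26}}
After op 7 (replace /kb 74): {"h":{"dp":9,"jw":20,"n":4,"v":28},"kb":74,"m":{"bw":56,"m":50,"xsc":26}}
After op 8 (add /h/kfd 80): {"h":{"dp":9,"jw":20,"kfd":80,"n":4,"v":28},"kb":74,"m":{"bw":56,"m":50,"xsc":26}}
After op 9 (remove /h/dp): {"h":{"jw":20,"kfd":80,"n":4,"v":28},"kb":74,"m":{"bw":56,"m":50,"xsc":26}}
After op 10 (remove /h): {"kb":74,"m":{"bw":56,"m":50,"xsc":26}}
After op 11 (add /q 19): {"kb":74,"m":{"bw":56,"m":50,"xsc":26},"q":19}
After op 12 (remove /m/bw): {"kb":74,"m":{"m":50,"xsc":26},"q":19}
After op 13 (replace /m 30): {"kb":74,"m":30,"q":19}
After op 14 (add /r 69): {"kb":74,"m":30,"q":19,"r":69}
Value at /q: 19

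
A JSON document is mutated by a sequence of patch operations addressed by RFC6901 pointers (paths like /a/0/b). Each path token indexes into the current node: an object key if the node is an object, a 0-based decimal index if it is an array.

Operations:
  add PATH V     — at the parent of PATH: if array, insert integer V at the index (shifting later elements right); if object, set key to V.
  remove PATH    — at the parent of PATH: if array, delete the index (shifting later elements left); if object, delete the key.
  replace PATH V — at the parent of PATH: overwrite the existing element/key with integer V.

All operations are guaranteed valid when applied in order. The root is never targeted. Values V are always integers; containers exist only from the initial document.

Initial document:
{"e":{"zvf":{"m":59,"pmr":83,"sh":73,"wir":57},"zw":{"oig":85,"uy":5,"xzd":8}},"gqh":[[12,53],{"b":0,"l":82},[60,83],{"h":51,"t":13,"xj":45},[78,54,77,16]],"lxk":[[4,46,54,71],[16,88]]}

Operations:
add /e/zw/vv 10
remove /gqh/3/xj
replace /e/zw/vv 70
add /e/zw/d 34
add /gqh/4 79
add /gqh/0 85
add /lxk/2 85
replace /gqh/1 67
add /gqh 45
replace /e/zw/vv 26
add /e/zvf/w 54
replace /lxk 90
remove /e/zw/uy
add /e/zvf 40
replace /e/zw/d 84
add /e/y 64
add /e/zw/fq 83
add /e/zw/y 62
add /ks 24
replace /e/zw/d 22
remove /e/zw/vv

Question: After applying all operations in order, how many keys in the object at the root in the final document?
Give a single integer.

Answer: 4

Derivation:
After op 1 (add /e/zw/vv 10): {"e":{"zvf":{"m":59,"pmr":83,"sh":73,"wir":57},"zw":{"oig":85,"uy":5,"vv":10,"xzd":8}},"gqh":[[12,53],{"b":0,"l":82},[60,83],{"h":51,"t":13,"xj":45},[78,54,77,16]],"lxk":[[4,46,54,71],[16,88]]}
After op 2 (remove /gqh/3/xj): {"e":{"zvf":{"m":59,"pmr":83,"sh":73,"wir":57},"zw":{"oig":85,"uy":5,"vv":10,"xzd":8}},"gqh":[[12,53],{"b":0,"l":82},[60,83],{"h":51,"t":13},[78,54,77,16]],"lxk":[[4,46,54,71],[16,88]]}
After op 3 (replace /e/zw/vv 70): {"e":{"zvf":{"m":59,"pmr":83,"sh":73,"wir":57},"zw":{"oig":85,"uy":5,"vv":70,"xzd":8}},"gqh":[[12,53],{"b":0,"l":82},[60,83],{"h":51,"t":13},[78,54,77,16]],"lxk":[[4,46,54,71],[16,88]]}
After op 4 (add /e/zw/d 34): {"e":{"zvf":{"m":59,"pmr":83,"sh":73,"wir":57},"zw":{"d":34,"oig":85,"uy":5,"vv":70,"xzd":8}},"gqh":[[12,53],{"b":0,"l":82},[60,83],{"h":51,"t":13},[78,54,77,16]],"lxk":[[4,46,54,71],[16,88]]}
After op 5 (add /gqh/4 79): {"e":{"zvf":{"m":59,"pmr":83,"sh":73,"wir":57},"zw":{"d":34,"oig":85,"uy":5,"vv":70,"xzd":8}},"gqh":[[12,53],{"b":0,"l":82},[60,83],{"h":51,"t":13},79,[78,54,77,16]],"lxk":[[4,46,54,71],[16,88]]}
After op 6 (add /gqh/0 85): {"e":{"zvf":{"m":59,"pmr":83,"sh":73,"wir":57},"zw":{"d":34,"oig":85,"uy":5,"vv":70,"xzd":8}},"gqh":[85,[12,53],{"b":0,"l":82},[60,83],{"h":51,"t":13},79,[78,54,77,16]],"lxk":[[4,46,54,71],[16,88]]}
After op 7 (add /lxk/2 85): {"e":{"zvf":{"m":59,"pmr":83,"sh":73,"wir":57},"zw":{"d":34,"oig":85,"uy":5,"vv":70,"xzd":8}},"gqh":[85,[12,53],{"b":0,"l":82},[60,83],{"h":51,"t":13},79,[78,54,77,16]],"lxk":[[4,46,54,71],[16,88],85]}
After op 8 (replace /gqh/1 67): {"e":{"zvf":{"m":59,"pmr":83,"sh":73,"wir":57},"zw":{"d":34,"oig":85,"uy":5,"vv":70,"xzd":8}},"gqh":[85,67,{"b":0,"l":82},[60,83],{"h":51,"t":13},79,[78,54,77,16]],"lxk":[[4,46,54,71],[16,88],85]}
After op 9 (add /gqh 45): {"e":{"zvf":{"m":59,"pmr":83,"sh":73,"wir":57},"zw":{"d":34,"oig":85,"uy":5,"vv":70,"xzd":8}},"gqh":45,"lxk":[[4,46,54,71],[16,88],85]}
After op 10 (replace /e/zw/vv 26): {"e":{"zvf":{"m":59,"pmr":83,"sh":73,"wir":57},"zw":{"d":34,"oig":85,"uy":5,"vv":26,"xzd":8}},"gqh":45,"lxk":[[4,46,54,71],[16,88],85]}
After op 11 (add /e/zvf/w 54): {"e":{"zvf":{"m":59,"pmr":83,"sh":73,"w":54,"wir":57},"zw":{"d":34,"oig":85,"uy":5,"vv":26,"xzd":8}},"gqh":45,"lxk":[[4,46,54,71],[16,88],85]}
After op 12 (replace /lxk 90): {"e":{"zvf":{"m":59,"pmr":83,"sh":73,"w":54,"wir":57},"zw":{"d":34,"oig":85,"uy":5,"vv":26,"xzd":8}},"gqh":45,"lxk":90}
After op 13 (remove /e/zw/uy): {"e":{"zvf":{"m":59,"pmr":83,"sh":73,"w":54,"wir":57},"zw":{"d":34,"oig":85,"vv":26,"xzd":8}},"gqh":45,"lxk":90}
After op 14 (add /e/zvf 40): {"e":{"zvf":40,"zw":{"d":34,"oig":85,"vv":26,"xzd":8}},"gqh":45,"lxk":90}
After op 15 (replace /e/zw/d 84): {"e":{"zvf":40,"zw":{"d":84,"oig":85,"vv":26,"xzd":8}},"gqh":45,"lxk":90}
After op 16 (add /e/y 64): {"e":{"y":64,"zvf":40,"zw":{"d":84,"oig":85,"vv":26,"xzd":8}},"gqh":45,"lxk":90}
After op 17 (add /e/zw/fq 83): {"e":{"y":64,"zvf":40,"zw":{"d":84,"fq":83,"oig":85,"vv":26,"xzd":8}},"gqh":45,"lxk":90}
After op 18 (add /e/zw/y 62): {"e":{"y":64,"zvf":40,"zw":{"d":84,"fq":83,"oig":85,"vv":26,"xzd":8,"y":62}},"gqh":45,"lxk":90}
After op 19 (add /ks 24): {"e":{"y":64,"zvf":40,"zw":{"d":84,"fq":83,"oig":85,"vv":26,"xzd":8,"y":62}},"gqh":45,"ks":24,"lxk":90}
After op 20 (replace /e/zw/d 22): {"e":{"y":64,"zvf":40,"zw":{"d":22,"fq":83,"oig":85,"vv":26,"xzd":8,"y":62}},"gqh":45,"ks":24,"lxk":90}
After op 21 (remove /e/zw/vv): {"e":{"y":64,"zvf":40,"zw":{"d":22,"fq":83,"oig":85,"xzd":8,"y":62}},"gqh":45,"ks":24,"lxk":90}
Size at the root: 4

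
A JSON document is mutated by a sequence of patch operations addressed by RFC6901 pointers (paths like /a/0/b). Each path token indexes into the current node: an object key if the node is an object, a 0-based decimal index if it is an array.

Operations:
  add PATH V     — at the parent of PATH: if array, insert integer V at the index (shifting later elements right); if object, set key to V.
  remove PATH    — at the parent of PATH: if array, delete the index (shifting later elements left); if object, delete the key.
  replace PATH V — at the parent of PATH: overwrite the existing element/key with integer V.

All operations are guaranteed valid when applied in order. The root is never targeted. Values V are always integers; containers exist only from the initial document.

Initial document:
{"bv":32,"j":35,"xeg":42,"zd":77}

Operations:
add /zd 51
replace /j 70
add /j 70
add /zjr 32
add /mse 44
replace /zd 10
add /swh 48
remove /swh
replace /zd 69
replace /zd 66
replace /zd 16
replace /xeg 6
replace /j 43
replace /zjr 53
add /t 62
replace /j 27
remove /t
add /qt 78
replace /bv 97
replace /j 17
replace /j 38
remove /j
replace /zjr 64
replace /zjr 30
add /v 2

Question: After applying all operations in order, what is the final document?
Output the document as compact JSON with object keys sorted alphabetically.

After op 1 (add /zd 51): {"bv":32,"j":35,"xeg":42,"zd":51}
After op 2 (replace /j 70): {"bv":32,"j":70,"xeg":42,"zd":51}
After op 3 (add /j 70): {"bv":32,"j":70,"xeg":42,"zd":51}
After op 4 (add /zjr 32): {"bv":32,"j":70,"xeg":42,"zd":51,"zjr":32}
After op 5 (add /mse 44): {"bv":32,"j":70,"mse":44,"xeg":42,"zd":51,"zjr":32}
After op 6 (replace /zd 10): {"bv":32,"j":70,"mse":44,"xeg":42,"zd":10,"zjr":32}
After op 7 (add /swh 48): {"bv":32,"j":70,"mse":44,"swh":48,"xeg":42,"zd":10,"zjr":32}
After op 8 (remove /swh): {"bv":32,"j":70,"mse":44,"xeg":42,"zd":10,"zjr":32}
After op 9 (replace /zd 69): {"bv":32,"j":70,"mse":44,"xeg":42,"zd":69,"zjr":32}
After op 10 (replace /zd 66): {"bv":32,"j":70,"mse":44,"xeg":42,"zd":66,"zjr":32}
After op 11 (replace /zd 16): {"bv":32,"j":70,"mse":44,"xeg":42,"zd":16,"zjr":32}
After op 12 (replace /xeg 6): {"bv":32,"j":70,"mse":44,"xeg":6,"zd":16,"zjr":32}
After op 13 (replace /j 43): {"bv":32,"j":43,"mse":44,"xeg":6,"zd":16,"zjr":32}
After op 14 (replace /zjr 53): {"bv":32,"j":43,"mse":44,"xeg":6,"zd":16,"zjr":53}
After op 15 (add /t 62): {"bv":32,"j":43,"mse":44,"t":62,"xeg":6,"zd":16,"zjr":53}
After op 16 (replace /j 27): {"bv":32,"j":27,"mse":44,"t":62,"xeg":6,"zd":16,"zjr":53}
After op 17 (remove /t): {"bv":32,"j":27,"mse":44,"xeg":6,"zd":16,"zjr":53}
After op 18 (add /qt 78): {"bv":32,"j":27,"mse":44,"qt":78,"xeg":6,"zd":16,"zjr":53}
After op 19 (replace /bv 97): {"bv":97,"j":27,"mse":44,"qt":78,"xeg":6,"zd":16,"zjr":53}
After op 20 (replace /j 17): {"bv":97,"j":17,"mse":44,"qt":78,"xeg":6,"zd":16,"zjr":53}
After op 21 (replace /j 38): {"bv":97,"j":38,"mse":44,"qt":78,"xeg":6,"zd":16,"zjr":53}
After op 22 (remove /j): {"bv":97,"mse":44,"qt":78,"xeg":6,"zd":16,"zjr":53}
After op 23 (replace /zjr 64): {"bv":97,"mse":44,"qt":78,"xeg":6,"zd":16,"zjr":64}
After op 24 (replace /zjr 30): {"bv":97,"mse":44,"qt":78,"xeg":6,"zd":16,"zjr":30}
After op 25 (add /v 2): {"bv":97,"mse":44,"qt":78,"v":2,"xeg":6,"zd":16,"zjr":30}

Answer: {"bv":97,"mse":44,"qt":78,"v":2,"xeg":6,"zd":16,"zjr":30}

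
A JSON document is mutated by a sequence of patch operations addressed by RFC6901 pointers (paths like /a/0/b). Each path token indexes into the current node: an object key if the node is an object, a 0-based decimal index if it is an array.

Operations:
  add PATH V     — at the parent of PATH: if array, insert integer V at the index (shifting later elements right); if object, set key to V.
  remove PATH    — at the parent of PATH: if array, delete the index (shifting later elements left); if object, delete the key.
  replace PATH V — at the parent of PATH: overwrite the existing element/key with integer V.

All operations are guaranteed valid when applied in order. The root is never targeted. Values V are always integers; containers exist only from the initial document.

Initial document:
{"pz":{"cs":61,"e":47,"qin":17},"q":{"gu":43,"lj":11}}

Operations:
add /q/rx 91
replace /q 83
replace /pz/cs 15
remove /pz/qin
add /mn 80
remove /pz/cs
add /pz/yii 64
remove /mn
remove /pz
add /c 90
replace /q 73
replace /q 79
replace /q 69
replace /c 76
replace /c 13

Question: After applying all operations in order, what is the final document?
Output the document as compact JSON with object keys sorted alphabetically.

Answer: {"c":13,"q":69}

Derivation:
After op 1 (add /q/rx 91): {"pz":{"cs":61,"e":47,"qin":17},"q":{"gu":43,"lj":11,"rx":91}}
After op 2 (replace /q 83): {"pz":{"cs":61,"e":47,"qin":17},"q":83}
After op 3 (replace /pz/cs 15): {"pz":{"cs":15,"e":47,"qin":17},"q":83}
After op 4 (remove /pz/qin): {"pz":{"cs":15,"e":47},"q":83}
After op 5 (add /mn 80): {"mn":80,"pz":{"cs":15,"e":47},"q":83}
After op 6 (remove /pz/cs): {"mn":80,"pz":{"e":47},"q":83}
After op 7 (add /pz/yii 64): {"mn":80,"pz":{"e":47,"yii":64},"q":83}
After op 8 (remove /mn): {"pz":{"e":47,"yii":64},"q":83}
After op 9 (remove /pz): {"q":83}
After op 10 (add /c 90): {"c":90,"q":83}
After op 11 (replace /q 73): {"c":90,"q":73}
After op 12 (replace /q 79): {"c":90,"q":79}
After op 13 (replace /q 69): {"c":90,"q":69}
After op 14 (replace /c 76): {"c":76,"q":69}
After op 15 (replace /c 13): {"c":13,"q":69}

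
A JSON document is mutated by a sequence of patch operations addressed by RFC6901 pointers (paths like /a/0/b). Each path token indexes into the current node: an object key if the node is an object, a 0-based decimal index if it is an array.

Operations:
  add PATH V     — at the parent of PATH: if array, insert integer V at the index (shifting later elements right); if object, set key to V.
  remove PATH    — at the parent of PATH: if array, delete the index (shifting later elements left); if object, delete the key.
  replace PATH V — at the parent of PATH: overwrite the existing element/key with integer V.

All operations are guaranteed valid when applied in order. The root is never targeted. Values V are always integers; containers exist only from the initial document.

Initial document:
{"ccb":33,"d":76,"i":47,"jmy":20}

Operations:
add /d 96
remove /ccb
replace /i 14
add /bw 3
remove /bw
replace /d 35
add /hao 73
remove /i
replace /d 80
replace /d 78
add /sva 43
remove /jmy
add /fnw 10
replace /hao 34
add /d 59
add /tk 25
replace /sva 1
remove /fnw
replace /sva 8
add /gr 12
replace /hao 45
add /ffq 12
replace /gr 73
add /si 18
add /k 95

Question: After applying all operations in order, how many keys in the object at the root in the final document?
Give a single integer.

After op 1 (add /d 96): {"ccb":33,"d":96,"i":47,"jmy":20}
After op 2 (remove /ccb): {"d":96,"i":47,"jmy":20}
After op 3 (replace /i 14): {"d":96,"i":14,"jmy":20}
After op 4 (add /bw 3): {"bw":3,"d":96,"i":14,"jmy":20}
After op 5 (remove /bw): {"d":96,"i":14,"jmy":20}
After op 6 (replace /d 35): {"d":35,"i":14,"jmy":20}
After op 7 (add /hao 73): {"d":35,"hao":73,"i":14,"jmy":20}
After op 8 (remove /i): {"d":35,"hao":73,"jmy":20}
After op 9 (replace /d 80): {"d":80,"hao":73,"jmy":20}
After op 10 (replace /d 78): {"d":78,"hao":73,"jmy":20}
After op 11 (add /sva 43): {"d":78,"hao":73,"jmy":20,"sva":43}
After op 12 (remove /jmy): {"d":78,"hao":73,"sva":43}
After op 13 (add /fnw 10): {"d":78,"fnw":10,"hao":73,"sva":43}
After op 14 (replace /hao 34): {"d":78,"fnw":10,"hao":34,"sva":43}
After op 15 (add /d 59): {"d":59,"fnw":10,"hao":34,"sva":43}
After op 16 (add /tk 25): {"d":59,"fnw":10,"hao":34,"sva":43,"tk":25}
After op 17 (replace /sva 1): {"d":59,"fnw":10,"hao":34,"sva":1,"tk":25}
After op 18 (remove /fnw): {"d":59,"hao":34,"sva":1,"tk":25}
After op 19 (replace /sva 8): {"d":59,"hao":34,"sva":8,"tk":25}
After op 20 (add /gr 12): {"d":59,"gr":12,"hao":34,"sva":8,"tk":25}
After op 21 (replace /hao 45): {"d":59,"gr":12,"hao":45,"sva":8,"tk":25}
After op 22 (add /ffq 12): {"d":59,"ffq":12,"gr":12,"hao":45,"sva":8,"tk":25}
After op 23 (replace /gr 73): {"d":59,"ffq":12,"gr":73,"hao":45,"sva":8,"tk":25}
After op 24 (add /si 18): {"d":59,"ffq":12,"gr":73,"hao":45,"si":18,"sva":8,"tk":25}
After op 25 (add /k 95): {"d":59,"ffq":12,"gr":73,"hao":45,"k":95,"si":18,"sva":8,"tk":25}
Size at the root: 8

Answer: 8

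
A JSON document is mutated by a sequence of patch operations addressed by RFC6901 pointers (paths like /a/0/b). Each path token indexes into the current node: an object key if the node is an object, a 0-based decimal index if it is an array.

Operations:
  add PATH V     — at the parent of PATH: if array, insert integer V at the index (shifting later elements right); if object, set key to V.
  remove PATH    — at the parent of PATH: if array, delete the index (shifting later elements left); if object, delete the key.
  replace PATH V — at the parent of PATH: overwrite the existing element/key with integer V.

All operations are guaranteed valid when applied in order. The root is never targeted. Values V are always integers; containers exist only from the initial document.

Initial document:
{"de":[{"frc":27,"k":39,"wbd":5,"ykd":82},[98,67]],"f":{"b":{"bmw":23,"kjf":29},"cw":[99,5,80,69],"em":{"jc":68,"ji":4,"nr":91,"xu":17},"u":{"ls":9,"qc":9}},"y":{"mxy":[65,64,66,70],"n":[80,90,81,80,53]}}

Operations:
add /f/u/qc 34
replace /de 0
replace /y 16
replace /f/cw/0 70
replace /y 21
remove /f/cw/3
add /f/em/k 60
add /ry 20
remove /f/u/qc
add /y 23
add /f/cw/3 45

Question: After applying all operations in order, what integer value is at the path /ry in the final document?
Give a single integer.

After op 1 (add /f/u/qc 34): {"de":[{"frc":27,"k":39,"wbd":5,"ykd":82},[98,67]],"f":{"b":{"bmw":23,"kjf":29},"cw":[99,5,80,69],"em":{"jc":68,"ji":4,"nr":91,"xu":17},"u":{"ls":9,"qc":34}},"y":{"mxy":[65,64,66,70],"n":[80,90,81,80,53]}}
After op 2 (replace /de 0): {"de":0,"f":{"b":{"bmw":23,"kjf":29},"cw":[99,5,80,69],"em":{"jc":68,"ji":4,"nr":91,"xu":17},"u":{"ls":9,"qc":34}},"y":{"mxy":[65,64,66,70],"n":[80,90,81,80,53]}}
After op 3 (replace /y 16): {"de":0,"f":{"b":{"bmw":23,"kjf":29},"cw":[99,5,80,69],"em":{"jc":68,"ji":4,"nr":91,"xu":17},"u":{"ls":9,"qc":34}},"y":16}
After op 4 (replace /f/cw/0 70): {"de":0,"f":{"b":{"bmw":23,"kjf":29},"cw":[70,5,80,69],"em":{"jc":68,"ji":4,"nr":91,"xu":17},"u":{"ls":9,"qc":34}},"y":16}
After op 5 (replace /y 21): {"de":0,"f":{"b":{"bmw":23,"kjf":29},"cw":[70,5,80,69],"em":{"jc":68,"ji":4,"nr":91,"xu":17},"u":{"ls":9,"qc":34}},"y":21}
After op 6 (remove /f/cw/3): {"de":0,"f":{"b":{"bmw":23,"kjf":29},"cw":[70,5,80],"em":{"jc":68,"ji":4,"nr":91,"xu":17},"u":{"ls":9,"qc":34}},"y":21}
After op 7 (add /f/em/k 60): {"de":0,"f":{"b":{"bmw":23,"kjf":29},"cw":[70,5,80],"em":{"jc":68,"ji":4,"k":60,"nr":91,"xu":17},"u":{"ls":9,"qc":34}},"y":21}
After op 8 (add /ry 20): {"de":0,"f":{"b":{"bmw":23,"kjf":29},"cw":[70,5,80],"em":{"jc":68,"ji":4,"k":60,"nr":91,"xu":17},"u":{"ls":9,"qc":34}},"ry":20,"y":21}
After op 9 (remove /f/u/qc): {"de":0,"f":{"b":{"bmw":23,"kjf":29},"cw":[70,5,80],"em":{"jc":68,"ji":4,"k":60,"nr":91,"xu":17},"u":{"ls":9}},"ry":20,"y":21}
After op 10 (add /y 23): {"de":0,"f":{"b":{"bmw":23,"kjf":29},"cw":[70,5,80],"em":{"jc":68,"ji":4,"k":60,"nr":91,"xu":17},"u":{"ls":9}},"ry":20,"y":23}
After op 11 (add /f/cw/3 45): {"de":0,"f":{"b":{"bmw":23,"kjf":29},"cw":[70,5,80,45],"em":{"jc":68,"ji":4,"k":60,"nr":91,"xu":17},"u":{"ls":9}},"ry":20,"y":23}
Value at /ry: 20

Answer: 20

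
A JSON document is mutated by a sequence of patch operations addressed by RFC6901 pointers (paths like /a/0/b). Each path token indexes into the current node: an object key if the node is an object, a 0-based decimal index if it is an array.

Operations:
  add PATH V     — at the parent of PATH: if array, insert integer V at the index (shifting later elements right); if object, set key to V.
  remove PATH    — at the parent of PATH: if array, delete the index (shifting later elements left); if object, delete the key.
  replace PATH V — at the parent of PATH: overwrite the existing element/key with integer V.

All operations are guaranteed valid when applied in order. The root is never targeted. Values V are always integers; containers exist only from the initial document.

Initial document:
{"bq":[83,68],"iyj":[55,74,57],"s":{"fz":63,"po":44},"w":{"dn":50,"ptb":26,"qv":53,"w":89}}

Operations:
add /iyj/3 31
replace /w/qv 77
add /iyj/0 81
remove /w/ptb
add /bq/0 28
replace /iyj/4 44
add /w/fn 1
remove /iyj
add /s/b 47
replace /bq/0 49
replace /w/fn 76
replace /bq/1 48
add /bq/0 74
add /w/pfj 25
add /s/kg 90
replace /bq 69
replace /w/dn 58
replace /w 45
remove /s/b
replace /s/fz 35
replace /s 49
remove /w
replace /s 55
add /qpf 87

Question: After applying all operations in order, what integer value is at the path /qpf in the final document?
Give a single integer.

After op 1 (add /iyj/3 31): {"bq":[83,68],"iyj":[55,74,57,31],"s":{"fz":63,"po":44},"w":{"dn":50,"ptb":26,"qv":53,"w":89}}
After op 2 (replace /w/qv 77): {"bq":[83,68],"iyj":[55,74,57,31],"s":{"fz":63,"po":44},"w":{"dn":50,"ptb":26,"qv":77,"w":89}}
After op 3 (add /iyj/0 81): {"bq":[83,68],"iyj":[81,55,74,57,31],"s":{"fz":63,"po":44},"w":{"dn":50,"ptb":26,"qv":77,"w":89}}
After op 4 (remove /w/ptb): {"bq":[83,68],"iyj":[81,55,74,57,31],"s":{"fz":63,"po":44},"w":{"dn":50,"qv":77,"w":89}}
After op 5 (add /bq/0 28): {"bq":[28,83,68],"iyj":[81,55,74,57,31],"s":{"fz":63,"po":44},"w":{"dn":50,"qv":77,"w":89}}
After op 6 (replace /iyj/4 44): {"bq":[28,83,68],"iyj":[81,55,74,57,44],"s":{"fz":63,"po":44},"w":{"dn":50,"qv":77,"w":89}}
After op 7 (add /w/fn 1): {"bq":[28,83,68],"iyj":[81,55,74,57,44],"s":{"fz":63,"po":44},"w":{"dn":50,"fn":1,"qv":77,"w":89}}
After op 8 (remove /iyj): {"bq":[28,83,68],"s":{"fz":63,"po":44},"w":{"dn":50,"fn":1,"qv":77,"w":89}}
After op 9 (add /s/b 47): {"bq":[28,83,68],"s":{"b":47,"fz":63,"po":44},"w":{"dn":50,"fn":1,"qv":77,"w":89}}
After op 10 (replace /bq/0 49): {"bq":[49,83,68],"s":{"b":47,"fz":63,"po":44},"w":{"dn":50,"fn":1,"qv":77,"w":89}}
After op 11 (replace /w/fn 76): {"bq":[49,83,68],"s":{"b":47,"fz":63,"po":44},"w":{"dn":50,"fn":76,"qv":77,"w":89}}
After op 12 (replace /bq/1 48): {"bq":[49,48,68],"s":{"b":47,"fz":63,"po":44},"w":{"dn":50,"fn":76,"qv":77,"w":89}}
After op 13 (add /bq/0 74): {"bq":[74,49,48,68],"s":{"b":47,"fz":63,"po":44},"w":{"dn":50,"fn":76,"qv":77,"w":89}}
After op 14 (add /w/pfj 25): {"bq":[74,49,48,68],"s":{"b":47,"fz":63,"po":44},"w":{"dn":50,"fn":76,"pfj":25,"qv":77,"w":89}}
After op 15 (add /s/kg 90): {"bq":[74,49,48,68],"s":{"b":47,"fz":63,"kg":90,"po":44},"w":{"dn":50,"fn":76,"pfj":25,"qv":77,"w":89}}
After op 16 (replace /bq 69): {"bq":69,"s":{"b":47,"fz":63,"kg":90,"po":44},"w":{"dn":50,"fn":76,"pfj":25,"qv":77,"w":89}}
After op 17 (replace /w/dn 58): {"bq":69,"s":{"b":47,"fz":63,"kg":90,"po":44},"w":{"dn":58,"fn":76,"pfj":25,"qv":77,"w":89}}
After op 18 (replace /w 45): {"bq":69,"s":{"b":47,"fz":63,"kg":90,"po":44},"w":45}
After op 19 (remove /s/b): {"bq":69,"s":{"fz":63,"kg":90,"po":44},"w":45}
After op 20 (replace /s/fz 35): {"bq":69,"s":{"fz":35,"kg":90,"po":44},"w":45}
After op 21 (replace /s 49): {"bq":69,"s":49,"w":45}
After op 22 (remove /w): {"bq":69,"s":49}
After op 23 (replace /s 55): {"bq":69,"s":55}
After op 24 (add /qpf 87): {"bq":69,"qpf":87,"s":55}
Value at /qpf: 87

Answer: 87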